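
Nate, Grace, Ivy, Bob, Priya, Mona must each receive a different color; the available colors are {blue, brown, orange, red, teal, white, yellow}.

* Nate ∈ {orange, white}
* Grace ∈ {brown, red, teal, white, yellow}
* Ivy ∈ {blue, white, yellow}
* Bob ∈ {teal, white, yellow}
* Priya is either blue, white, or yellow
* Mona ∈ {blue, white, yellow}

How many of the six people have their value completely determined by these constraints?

2

Ivy, Priya, Mona share exactly the 3 values {blue, white, yellow}; by pigeonhole those values go to them, so strike blue, white, yellow from Nate, Grace, Bob.
Nate's domain is down to {orange}, so Nate = orange.
Bob has just one choice, so Bob = teal. So Grace can't be teal.
Determined: Nate=orange, Bob=teal. The other people each still have more than one consistent value. That makes 2.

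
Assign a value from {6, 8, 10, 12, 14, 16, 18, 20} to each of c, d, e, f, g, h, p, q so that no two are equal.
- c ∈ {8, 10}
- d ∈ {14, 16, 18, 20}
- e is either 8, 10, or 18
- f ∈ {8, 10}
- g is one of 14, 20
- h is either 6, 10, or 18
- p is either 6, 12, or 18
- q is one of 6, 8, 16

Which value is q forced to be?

Among the 8 variables, 12 fits only p (and all 8 values in {6, 8, 10, 12, 14, 16, 18, 20} must be used), so p = 12.
c and f share exactly the 2 values {8, 10}; by pigeonhole those values go to them, so strike 8, 10 from e, h, q.
e has just one choice, so e = 18. Eliminate 18 elsewhere: d, h.
That leaves h = 6. Eliminate 6 elsewhere: q.
So q = 16.

16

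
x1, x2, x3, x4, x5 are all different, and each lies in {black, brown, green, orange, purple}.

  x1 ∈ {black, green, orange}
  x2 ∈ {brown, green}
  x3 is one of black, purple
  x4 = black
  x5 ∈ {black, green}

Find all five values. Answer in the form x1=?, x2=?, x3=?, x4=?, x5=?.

x1=orange, x2=brown, x3=purple, x4=black, x5=green

x4 must be black (only option left). Strike black from x1, x3, x5.
x5 must be green (only option left). Eliminate green elsewhere: x1, x2.
That leaves x1 = orange.
x2's domain is down to {brown}, so x2 = brown.
x3 must be purple (only option left).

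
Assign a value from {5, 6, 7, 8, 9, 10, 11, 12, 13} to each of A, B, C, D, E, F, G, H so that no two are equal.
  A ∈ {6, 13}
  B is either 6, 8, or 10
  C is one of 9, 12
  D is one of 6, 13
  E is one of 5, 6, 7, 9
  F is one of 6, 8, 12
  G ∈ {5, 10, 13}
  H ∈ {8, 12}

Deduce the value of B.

The 8 variables together cover exactly {5, 6, 7, 8, 9, 10, 12, 13} — 8 values for 8 variables — and 7 appears only in E's list, so E = 7.
The 7 still-open variables draw from only 7 values {5, 6, 8, 9, 10, 12, 13}, so each is used; only G can be 5, hence G = 5.
The 6 still-open variables together cover exactly {6, 8, 9, 10, 12, 13} — 6 values for 6 variables — and 9 appears only in C's list, so C = 9.
Among the 5 still-open variables, 10 fits only B (and all 5 values in {6, 8, 10, 12, 13} must be used), so B = 10.

10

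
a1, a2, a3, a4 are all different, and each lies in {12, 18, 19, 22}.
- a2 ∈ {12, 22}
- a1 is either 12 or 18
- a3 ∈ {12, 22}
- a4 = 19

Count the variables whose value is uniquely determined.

a4 has just one choice, so a4 = 19.
Among the 3 still-open variables, 18 fits only a1 (and all 3 values in {12, 18, 22} must be used), so a1 = 18.
Determined: a1=18, a4=19. The other variables each still have more than one consistent value. That makes 2.

2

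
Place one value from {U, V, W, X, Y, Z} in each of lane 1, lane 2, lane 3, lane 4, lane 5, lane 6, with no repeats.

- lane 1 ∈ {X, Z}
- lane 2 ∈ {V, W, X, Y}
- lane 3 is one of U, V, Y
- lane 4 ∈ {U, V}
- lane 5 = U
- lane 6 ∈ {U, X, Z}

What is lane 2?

lane 5 has just one choice, so lane 5 = U. Eliminate U elsewhere: lane 3, lane 4, lane 6.
lane 4 has just one choice, so lane 4 = V. Remove V from lane 2, lane 3.
That leaves lane 3 = Y. So lane 2 can't be Y.
Among the 3 still-open variables, W fits only lane 2 (and all 3 values in {W, X, Z} must be used), so lane 2 = W.

W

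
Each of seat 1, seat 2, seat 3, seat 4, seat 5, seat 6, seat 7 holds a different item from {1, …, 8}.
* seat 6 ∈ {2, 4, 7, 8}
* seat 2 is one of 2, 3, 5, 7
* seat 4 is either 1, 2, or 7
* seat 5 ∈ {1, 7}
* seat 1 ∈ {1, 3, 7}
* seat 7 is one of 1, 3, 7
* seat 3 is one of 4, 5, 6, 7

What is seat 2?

The 3 variables seat 1, seat 5, seat 7 are confined to {1, 3, 7}, which locks those values in; drop them from seat 2, seat 3, seat 4, seat 6.
That leaves seat 4 = 2. Remove 2 from seat 2, seat 6.
So seat 2 = 5.

5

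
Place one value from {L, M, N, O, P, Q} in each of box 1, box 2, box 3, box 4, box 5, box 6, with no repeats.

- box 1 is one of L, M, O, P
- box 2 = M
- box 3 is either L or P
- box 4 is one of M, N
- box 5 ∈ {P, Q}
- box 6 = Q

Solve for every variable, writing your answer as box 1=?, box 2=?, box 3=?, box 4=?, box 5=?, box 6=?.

box 2's domain is down to {M}, so box 2 = M. Remove M from box 1, box 4.
That leaves box 4 = N.
box 6 must be Q (only option left). Remove Q from box 5.
box 5's domain is down to {P}, so box 5 = P. Remove P from box 1, box 3.
box 3 must be L (only option left). So box 1 can't be L.
box 1 must be O (only option left).

box 1=O, box 2=M, box 3=L, box 4=N, box 5=P, box 6=Q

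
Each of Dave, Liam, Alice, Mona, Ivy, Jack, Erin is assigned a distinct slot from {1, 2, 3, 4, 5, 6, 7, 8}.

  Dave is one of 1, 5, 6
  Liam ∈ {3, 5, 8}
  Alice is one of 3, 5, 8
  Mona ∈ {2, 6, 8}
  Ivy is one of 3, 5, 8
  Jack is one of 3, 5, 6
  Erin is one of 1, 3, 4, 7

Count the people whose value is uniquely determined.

3

Liam, Alice, Ivy share exactly the 3 values {3, 5, 8}; by pigeonhole those values go to them, so strike 3, 5, 8 from Dave, Mona, Jack, Erin.
That leaves Jack = 6. Remove 6 from Dave, Mona.
Dave has just one choice, so Dave = 1. So Erin can't be 1.
Mona's domain is down to {2}, so Mona = 2.
Determined: Dave=1, Mona=2, Jack=6. The other people each still have more than one consistent value. That makes 3.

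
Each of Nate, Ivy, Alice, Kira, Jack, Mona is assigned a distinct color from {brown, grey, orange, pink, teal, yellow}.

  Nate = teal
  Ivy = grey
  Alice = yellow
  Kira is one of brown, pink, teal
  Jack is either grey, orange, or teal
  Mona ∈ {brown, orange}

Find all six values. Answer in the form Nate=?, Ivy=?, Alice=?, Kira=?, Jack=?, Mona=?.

Nate=teal, Ivy=grey, Alice=yellow, Kira=pink, Jack=orange, Mona=brown

Nate's domain is down to {teal}, so Nate = teal. Eliminate teal elsewhere: Kira, Jack.
Ivy has just one choice, so Ivy = grey. So Jack can't be grey.
Alice must be yellow (only option left).
Jack must be orange (only option left). Strike orange from Mona.
Mona's domain is down to {brown}, so Mona = brown. So Kira can't be brown.
That leaves Kira = pink.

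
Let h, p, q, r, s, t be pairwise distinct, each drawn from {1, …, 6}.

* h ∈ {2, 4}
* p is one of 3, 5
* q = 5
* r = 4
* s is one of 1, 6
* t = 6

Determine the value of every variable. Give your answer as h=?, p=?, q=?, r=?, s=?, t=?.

h=2, p=3, q=5, r=4, s=1, t=6

q's domain is down to {5}, so q = 5. Remove 5 from p.
r's domain is down to {4}, so r = 4. Strike 4 from h.
t's domain is down to {6}, so t = 6. Eliminate 6 elsewhere: s.
h has just one choice, so h = 2.
That leaves p = 3.
s must be 1 (only option left).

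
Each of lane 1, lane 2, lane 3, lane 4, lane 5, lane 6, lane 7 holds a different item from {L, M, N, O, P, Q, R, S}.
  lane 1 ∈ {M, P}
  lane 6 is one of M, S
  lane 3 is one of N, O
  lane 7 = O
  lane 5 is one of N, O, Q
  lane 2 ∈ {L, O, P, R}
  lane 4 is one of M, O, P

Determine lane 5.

lane 7 must be O (only option left). So lane 2, lane 3, lane 4, lane 5 can't be O.
That leaves lane 3 = N. Strike N from lane 5.
So lane 5 = Q.

Q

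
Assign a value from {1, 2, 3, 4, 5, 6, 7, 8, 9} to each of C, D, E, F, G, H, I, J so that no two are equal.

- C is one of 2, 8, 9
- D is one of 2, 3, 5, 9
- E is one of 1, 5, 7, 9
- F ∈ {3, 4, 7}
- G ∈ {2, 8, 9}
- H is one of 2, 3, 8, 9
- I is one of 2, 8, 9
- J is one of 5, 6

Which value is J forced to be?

6

C, G, I share exactly the 3 values {2, 8, 9}; by pigeonhole those values go to them, so strike 2, 8, 9 from D, E, H.
H has just one choice, so H = 3. So D, F can't be 3.
D must be 5 (only option left). So E, J can't be 5.
So J = 6.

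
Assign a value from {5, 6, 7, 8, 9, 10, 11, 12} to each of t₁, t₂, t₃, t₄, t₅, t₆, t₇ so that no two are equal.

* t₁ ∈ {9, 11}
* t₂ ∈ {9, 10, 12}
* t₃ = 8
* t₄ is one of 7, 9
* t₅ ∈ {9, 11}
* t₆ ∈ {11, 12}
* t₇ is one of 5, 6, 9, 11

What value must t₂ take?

10

t₃'s domain is down to {8}, so t₃ = 8.
The 2 variables t₁ and t₅ are confined to {9, 11}, which locks those values in; drop them from t₂, t₄, t₆, t₇.
t₄ must be 7 (only option left).
t₆ must be 12 (only option left). Strike 12 from t₂.
So t₂ = 10.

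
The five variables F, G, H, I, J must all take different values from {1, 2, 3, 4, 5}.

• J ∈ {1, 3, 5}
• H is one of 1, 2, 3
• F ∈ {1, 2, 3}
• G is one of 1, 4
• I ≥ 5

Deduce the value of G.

I must be 5 (only option left). Strike 5 from J.
The 4 still-open variables together cover exactly {1, 2, 3, 4} — 4 values for 4 variables — and 4 appears only in G's list, so G = 4.

4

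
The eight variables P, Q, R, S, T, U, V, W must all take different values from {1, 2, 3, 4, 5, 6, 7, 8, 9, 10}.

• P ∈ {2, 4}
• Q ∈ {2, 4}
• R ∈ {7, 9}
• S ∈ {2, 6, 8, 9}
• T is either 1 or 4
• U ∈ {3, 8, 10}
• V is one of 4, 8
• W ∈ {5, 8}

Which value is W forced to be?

The 2 variables P and Q are confined to {2, 4}, which locks those values in; drop them from S, T, V.
T's domain is down to {1}, so T = 1.
V must be 8 (only option left). Remove 8 from S, U, W.
So W = 5.

5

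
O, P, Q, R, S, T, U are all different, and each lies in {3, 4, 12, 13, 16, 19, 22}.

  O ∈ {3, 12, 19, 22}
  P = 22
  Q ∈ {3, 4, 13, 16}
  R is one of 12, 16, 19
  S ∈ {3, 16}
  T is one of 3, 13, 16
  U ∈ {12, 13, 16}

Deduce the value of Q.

4

P has just one choice, so P = 22. Eliminate 22 elsewhere: O.
The 6 still-open variables together cover exactly {3, 4, 12, 13, 16, 19} — 6 values for 6 variables — and 4 appears only in Q's list, so Q = 4.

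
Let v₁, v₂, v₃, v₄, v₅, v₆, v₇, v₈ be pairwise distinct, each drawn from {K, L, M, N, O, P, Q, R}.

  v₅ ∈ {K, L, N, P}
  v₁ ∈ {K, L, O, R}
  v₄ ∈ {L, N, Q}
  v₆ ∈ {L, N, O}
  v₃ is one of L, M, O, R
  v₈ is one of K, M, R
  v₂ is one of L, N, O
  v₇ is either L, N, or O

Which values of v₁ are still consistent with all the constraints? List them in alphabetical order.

Among the 8 variables, P fits only v₅ (and all 8 values in {K, L, M, N, O, P, Q, R} must be used), so v₅ = P.
The 7 still-open variables draw from only 7 values {K, L, M, N, O, Q, R}, so each is used; only v₄ can be Q, hence v₄ = Q.
v₂, v₆, v₇ between them cover only {L, N, O} — a naked triple. Remove those values from v₁, v₃.
No further eliminations apply; v₁ can still be any of K, R.

K, R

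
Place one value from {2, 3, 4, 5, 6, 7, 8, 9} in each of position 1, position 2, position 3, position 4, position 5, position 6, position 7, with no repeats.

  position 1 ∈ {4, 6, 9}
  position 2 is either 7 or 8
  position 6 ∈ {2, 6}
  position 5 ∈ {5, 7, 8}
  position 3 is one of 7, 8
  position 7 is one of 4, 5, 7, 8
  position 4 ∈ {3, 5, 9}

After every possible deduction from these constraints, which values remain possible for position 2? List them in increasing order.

position 2 and position 3 share exactly the 2 values {7, 8}; by pigeonhole those values go to them, so strike 7, 8 from position 5, position 7.
position 5 must be 5 (only option left). Eliminate 5 elsewhere: position 4, position 7.
That leaves position 7 = 4. Strike 4 from position 1.
No further eliminations apply; position 2 can still be any of 7, 8.

7, 8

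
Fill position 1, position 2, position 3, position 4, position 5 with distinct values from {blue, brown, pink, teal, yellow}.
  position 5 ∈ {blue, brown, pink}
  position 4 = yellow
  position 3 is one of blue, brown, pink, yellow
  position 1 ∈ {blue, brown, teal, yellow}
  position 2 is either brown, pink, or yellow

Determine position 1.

teal

position 4's domain is down to {yellow}, so position 4 = yellow. Remove yellow from position 1, position 2, position 3.
The 4 still-open variables together cover exactly {blue, brown, pink, teal} — 4 values for 4 variables — and teal appears only in position 1's list, so position 1 = teal.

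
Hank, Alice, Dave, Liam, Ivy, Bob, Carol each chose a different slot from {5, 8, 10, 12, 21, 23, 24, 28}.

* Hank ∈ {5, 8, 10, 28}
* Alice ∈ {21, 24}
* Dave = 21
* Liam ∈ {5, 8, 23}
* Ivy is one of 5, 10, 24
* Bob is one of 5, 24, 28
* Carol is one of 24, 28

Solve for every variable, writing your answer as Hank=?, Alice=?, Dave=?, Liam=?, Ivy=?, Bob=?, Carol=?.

Dave must be 21 (only option left). So Alice can't be 21.
Alice must be 24 (only option left). Strike 24 from Ivy, Bob, Carol.
Carol must be 28 (only option left). So Hank, Bob can't be 28.
Bob's domain is down to {5}, so Bob = 5. Strike 5 from Hank, Liam, Ivy.
Ivy must be 10 (only option left). Eliminate 10 elsewhere: Hank.
That leaves Hank = 8. Eliminate 8 elsewhere: Liam.
Liam has just one choice, so Liam = 23.

Hank=8, Alice=24, Dave=21, Liam=23, Ivy=10, Bob=5, Carol=28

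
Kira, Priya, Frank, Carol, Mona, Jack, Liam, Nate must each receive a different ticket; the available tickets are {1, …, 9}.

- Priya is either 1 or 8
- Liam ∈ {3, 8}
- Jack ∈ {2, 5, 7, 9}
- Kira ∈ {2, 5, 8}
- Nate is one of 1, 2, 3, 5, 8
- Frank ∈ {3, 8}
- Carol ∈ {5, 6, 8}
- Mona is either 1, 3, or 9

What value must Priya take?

1

The 8 variables draw from only 8 values {1, 2, 3, 5, 6, 7, 8, 9}, so each is used; only Carol can be 6, hence Carol = 6.
Among the 7 still-open variables, 7 fits only Jack (and all 7 values in {1, 2, 3, 5, 7, 8, 9} must be used), so Jack = 7.
The 6 still-open variables together cover exactly {1, 2, 3, 5, 8, 9} — 6 values for 6 variables — and 9 appears only in Mona's list, so Mona = 9.
Frank and Liam between them cover only {3, 8} — a naked pair. Remove those values from Kira, Priya, Nate.
So Priya = 1.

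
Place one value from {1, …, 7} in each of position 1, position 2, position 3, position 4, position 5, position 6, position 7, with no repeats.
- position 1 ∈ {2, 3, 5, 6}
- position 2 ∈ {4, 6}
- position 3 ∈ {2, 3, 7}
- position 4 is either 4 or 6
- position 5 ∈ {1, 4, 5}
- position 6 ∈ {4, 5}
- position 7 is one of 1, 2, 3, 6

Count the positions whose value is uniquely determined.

3

Among the 7 variables, 7 fits only position 3 (and all 7 values in {1, 2, 3, 4, 5, 6, 7} must be used), so position 3 = 7.
position 2 and position 4 between them cover only {4, 6} — a naked pair. Remove those values from position 1, position 5, position 6, position 7.
position 6's domain is down to {5}, so position 6 = 5. Eliminate 5 elsewhere: position 1, position 5.
position 5 has just one choice, so position 5 = 1. So position 7 can't be 1.
Determined: position 3=7, position 5=1, position 6=5. The other positions each still have more than one consistent value. That makes 3.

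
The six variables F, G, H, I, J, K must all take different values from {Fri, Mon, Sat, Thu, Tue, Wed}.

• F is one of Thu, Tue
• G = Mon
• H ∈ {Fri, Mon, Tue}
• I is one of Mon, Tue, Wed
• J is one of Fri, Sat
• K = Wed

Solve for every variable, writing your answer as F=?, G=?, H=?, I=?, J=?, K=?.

F=Thu, G=Mon, H=Fri, I=Tue, J=Sat, K=Wed

G's domain is down to {Mon}, so G = Mon. Remove Mon from H, I.
That leaves K = Wed. Eliminate Wed elsewhere: I.
I's domain is down to {Tue}, so I = Tue. So F, H can't be Tue.
F's domain is down to {Thu}, so F = Thu.
H has just one choice, so H = Fri. Strike Fri from J.
That leaves J = Sat.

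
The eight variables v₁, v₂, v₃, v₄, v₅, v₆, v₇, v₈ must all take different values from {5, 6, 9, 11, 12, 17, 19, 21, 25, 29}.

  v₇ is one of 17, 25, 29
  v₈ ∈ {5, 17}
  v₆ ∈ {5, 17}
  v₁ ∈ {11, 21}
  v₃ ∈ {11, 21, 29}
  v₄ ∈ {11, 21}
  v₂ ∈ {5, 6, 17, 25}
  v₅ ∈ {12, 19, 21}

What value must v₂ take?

6

v₁ and v₄ between them cover only {11, 21} — a naked pair. Remove those values from v₃, v₅.
v₃'s domain is down to {29}, so v₃ = 29. Eliminate 29 elsewhere: v₇.
The 2 variables v₆ and v₈ are confined to {5, 17}, which locks those values in; drop them from v₂, v₇.
v₇ must be 25 (only option left). Remove 25 from v₂.
So v₂ = 6.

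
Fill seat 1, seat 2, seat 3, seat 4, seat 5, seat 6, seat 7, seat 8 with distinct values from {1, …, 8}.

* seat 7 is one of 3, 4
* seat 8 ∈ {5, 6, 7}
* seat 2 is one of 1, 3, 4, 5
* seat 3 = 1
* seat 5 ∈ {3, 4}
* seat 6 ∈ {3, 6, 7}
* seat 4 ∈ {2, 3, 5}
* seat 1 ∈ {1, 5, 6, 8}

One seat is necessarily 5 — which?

seat 3 must be 1 (only option left). Strike 1 from seat 1, seat 2.
The 7 still-open variables together cover exactly {2, 3, 4, 5, 6, 7, 8} — 7 values for 7 variables — and 2 appears only in seat 4's list, so seat 4 = 2.
Among the 6 still-open variables, 8 fits only seat 1 (and all 6 values in {3, 4, 5, 6, 7, 8} must be used), so seat 1 = 8.
The 2 variables seat 5 and seat 7 are confined to {3, 4}, which locks those values in; drop them from seat 2, seat 6.
So 5 goes to seat 2.

seat 2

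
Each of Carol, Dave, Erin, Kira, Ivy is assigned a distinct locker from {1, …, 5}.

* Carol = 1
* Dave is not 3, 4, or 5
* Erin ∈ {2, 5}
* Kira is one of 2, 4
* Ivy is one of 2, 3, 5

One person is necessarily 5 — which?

Erin

Carol must be 1 (only option left). So Dave can't be 1.
That leaves Dave = 2. Strike 2 from Erin, Kira, Ivy.
So 5 goes to Erin.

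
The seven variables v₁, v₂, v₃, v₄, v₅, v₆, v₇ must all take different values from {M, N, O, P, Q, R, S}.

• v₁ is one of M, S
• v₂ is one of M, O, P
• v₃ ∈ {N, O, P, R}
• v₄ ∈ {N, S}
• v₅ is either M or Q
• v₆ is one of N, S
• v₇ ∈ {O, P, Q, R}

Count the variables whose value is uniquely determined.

2

The 2 variables v₄ and v₆ are confined to {N, S}, which locks those values in; drop them from v₁, v₃.
That leaves v₁ = M. So v₂, v₅ can't be M.
That leaves v₅ = Q. Eliminate Q elsewhere: v₇.
Determined: v₁=M, v₅=Q. The other variables each still have more than one consistent value. That makes 2.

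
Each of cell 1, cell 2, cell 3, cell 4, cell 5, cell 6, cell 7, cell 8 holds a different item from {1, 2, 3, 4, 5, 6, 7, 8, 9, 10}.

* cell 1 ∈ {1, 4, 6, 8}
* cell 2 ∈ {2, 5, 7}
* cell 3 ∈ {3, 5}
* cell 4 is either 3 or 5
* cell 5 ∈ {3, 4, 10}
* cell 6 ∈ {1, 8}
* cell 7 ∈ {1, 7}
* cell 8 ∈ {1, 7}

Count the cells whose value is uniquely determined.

The 2 variables cell 3 and cell 4 are confined to {3, 5}, which locks those values in; drop them from cell 2, cell 5.
cell 7 and cell 8 share exactly the 2 values {1, 7}; by pigeonhole those values go to them, so strike 1, 7 from cell 1, cell 2, cell 6.
cell 2 must be 2 (only option left).
cell 6 has just one choice, so cell 6 = 8. Eliminate 8 elsewhere: cell 1.
Determined: cell 2=2, cell 6=8. The other cells each still have more than one consistent value. That makes 2.

2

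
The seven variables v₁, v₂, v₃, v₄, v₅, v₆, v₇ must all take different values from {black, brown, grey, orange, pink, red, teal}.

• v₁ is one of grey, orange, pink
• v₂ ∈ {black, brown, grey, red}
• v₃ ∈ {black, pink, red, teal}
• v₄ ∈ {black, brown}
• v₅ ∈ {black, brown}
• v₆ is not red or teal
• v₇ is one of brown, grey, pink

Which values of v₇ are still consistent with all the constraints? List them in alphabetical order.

The 7 variables draw from only 7 values {black, brown, grey, orange, pink, red, teal}, so each is used; only v₃ can be teal, hence v₃ = teal.
The 6 still-open variables draw from only 6 values {black, brown, grey, orange, pink, red}, so each is used; only v₂ can be red, hence v₂ = red.
v₄ and v₅ between them cover only {black, brown} — a naked pair. Remove those values from v₆, v₇.
No further eliminations apply; v₇ can still be any of grey, pink.

grey, pink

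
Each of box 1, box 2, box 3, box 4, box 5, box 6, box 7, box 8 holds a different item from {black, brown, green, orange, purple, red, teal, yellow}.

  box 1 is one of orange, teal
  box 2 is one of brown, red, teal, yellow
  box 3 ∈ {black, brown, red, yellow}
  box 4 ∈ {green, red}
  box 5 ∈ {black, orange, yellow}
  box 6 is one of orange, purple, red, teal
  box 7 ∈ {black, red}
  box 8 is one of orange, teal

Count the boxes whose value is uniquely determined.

2

Among the 8 variables, green fits only box 4 (and all 8 values in {black, brown, green, orange, purple, red, teal, yellow} must be used), so box 4 = green.
Among the 7 still-open variables, purple fits only box 6 (and all 7 values in {black, brown, orange, purple, red, teal, yellow} must be used), so box 6 = purple.
box 1 and box 8 between them cover only {orange, teal} — a naked pair. Remove those values from box 2, box 5.
Determined: box 4=green, box 6=purple. The other boxes each still have more than one consistent value. That makes 2.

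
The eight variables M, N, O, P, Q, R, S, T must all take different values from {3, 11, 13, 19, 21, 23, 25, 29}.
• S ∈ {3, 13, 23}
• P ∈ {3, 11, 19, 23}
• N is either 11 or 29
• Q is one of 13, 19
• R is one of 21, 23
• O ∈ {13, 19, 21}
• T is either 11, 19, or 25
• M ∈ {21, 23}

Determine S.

3

The 8 variables together cover exactly {3, 11, 13, 19, 21, 23, 25, 29} — 8 values for 8 variables — and 25 appears only in T's list, so T = 25.
The 7 still-open variables draw from only 7 values {3, 11, 13, 19, 21, 23, 29}, so each is used; only N can be 29, hence N = 29.
The 6 still-open variables draw from only 6 values {3, 11, 13, 19, 21, 23}, so each is used; only P can be 11, hence P = 11.
The 5 still-open variables together cover exactly {3, 13, 19, 21, 23} — 5 values for 5 variables — and 3 appears only in S's list, so S = 3.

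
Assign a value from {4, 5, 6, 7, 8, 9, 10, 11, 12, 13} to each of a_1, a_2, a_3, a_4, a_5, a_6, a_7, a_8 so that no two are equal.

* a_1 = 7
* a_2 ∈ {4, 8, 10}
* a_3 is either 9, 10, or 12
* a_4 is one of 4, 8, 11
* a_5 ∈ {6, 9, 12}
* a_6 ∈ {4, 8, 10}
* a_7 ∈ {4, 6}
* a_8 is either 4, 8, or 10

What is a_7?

6

a_1 has just one choice, so a_1 = 7.
Among the 7 still-open variables, 11 fits only a_4 (and all 7 values in {4, 6, 8, 9, 10, 11, 12} must be used), so a_4 = 11.
a_2, a_6, a_8 share exactly the 3 values {4, 8, 10}; by pigeonhole those values go to them, so strike 4, 8, 10 from a_3, a_7.
So a_7 = 6.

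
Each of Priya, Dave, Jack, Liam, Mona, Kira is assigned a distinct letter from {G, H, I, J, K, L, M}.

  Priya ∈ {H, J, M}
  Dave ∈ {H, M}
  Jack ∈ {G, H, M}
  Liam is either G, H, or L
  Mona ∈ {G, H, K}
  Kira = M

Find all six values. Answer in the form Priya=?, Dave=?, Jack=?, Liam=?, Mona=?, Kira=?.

Kira must be M (only option left). Eliminate M elsewhere: Priya, Dave, Jack.
Dave has just one choice, so Dave = H. Remove H from Priya, Jack, Liam, Mona.
Jack must be G (only option left). Strike G from Liam, Mona.
Liam must be L (only option left).
Mona's domain is down to {K}, so Mona = K.
That leaves Priya = J.

Priya=J, Dave=H, Jack=G, Liam=L, Mona=K, Kira=M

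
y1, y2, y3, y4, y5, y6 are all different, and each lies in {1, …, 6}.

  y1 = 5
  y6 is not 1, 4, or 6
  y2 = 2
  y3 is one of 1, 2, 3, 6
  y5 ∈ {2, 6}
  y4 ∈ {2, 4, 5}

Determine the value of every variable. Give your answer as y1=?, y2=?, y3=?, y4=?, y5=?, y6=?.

y1=5, y2=2, y3=1, y4=4, y5=6, y6=3

y1's domain is down to {5}, so y1 = 5. So y4, y6 can't be 5.
That leaves y2 = 2. Remove 2 from y3, y4, y5, y6.
y4 must be 4 (only option left).
That leaves y5 = 6. So y3 can't be 6.
y6 must be 3 (only option left). Eliminate 3 elsewhere: y3.
y3 has just one choice, so y3 = 1.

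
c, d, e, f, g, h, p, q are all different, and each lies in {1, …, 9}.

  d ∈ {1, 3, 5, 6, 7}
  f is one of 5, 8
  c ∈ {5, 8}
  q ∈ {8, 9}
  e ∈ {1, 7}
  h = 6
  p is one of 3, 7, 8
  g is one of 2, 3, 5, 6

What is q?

9

h must be 6 (only option left). Strike 6 from d, g.
The 7 still-open variables together cover exactly {1, 2, 3, 5, 7, 8, 9} — 7 values for 7 variables — and 2 appears only in g's list, so g = 2.
The 6 still-open variables together cover exactly {1, 3, 5, 7, 8, 9} — 6 values for 6 variables — and 9 appears only in q's list, so q = 9.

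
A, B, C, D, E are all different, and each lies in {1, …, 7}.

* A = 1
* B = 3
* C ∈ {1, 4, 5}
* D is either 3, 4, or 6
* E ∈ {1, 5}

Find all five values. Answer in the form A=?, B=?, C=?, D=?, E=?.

A=1, B=3, C=4, D=6, E=5

A's domain is down to {1}, so A = 1. Eliminate 1 elsewhere: C, E.
B must be 3 (only option left). Strike 3 from D.
That leaves E = 5. Strike 5 from C.
C must be 4 (only option left). So D can't be 4.
D has just one choice, so D = 6.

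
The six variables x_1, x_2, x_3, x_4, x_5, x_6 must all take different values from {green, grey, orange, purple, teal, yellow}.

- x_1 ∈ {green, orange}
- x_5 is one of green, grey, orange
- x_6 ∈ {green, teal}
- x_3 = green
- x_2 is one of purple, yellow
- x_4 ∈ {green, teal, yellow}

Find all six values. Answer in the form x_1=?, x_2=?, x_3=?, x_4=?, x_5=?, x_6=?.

x_1=orange, x_2=purple, x_3=green, x_4=yellow, x_5=grey, x_6=teal

x_3's domain is down to {green}, so x_3 = green. Remove green from x_1, x_4, x_5, x_6.
x_6 has just one choice, so x_6 = teal. Eliminate teal elsewhere: x_4.
x_1's domain is down to {orange}, so x_1 = orange. Eliminate orange elsewhere: x_5.
That leaves x_4 = yellow. So x_2 can't be yellow.
x_5 must be grey (only option left).
That leaves x_2 = purple.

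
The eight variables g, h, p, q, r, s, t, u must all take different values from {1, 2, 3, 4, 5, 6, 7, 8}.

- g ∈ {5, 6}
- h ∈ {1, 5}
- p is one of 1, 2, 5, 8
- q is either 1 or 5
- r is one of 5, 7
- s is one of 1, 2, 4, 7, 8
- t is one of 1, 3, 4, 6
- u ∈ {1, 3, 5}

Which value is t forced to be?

h and q share exactly the 2 values {1, 5}; by pigeonhole those values go to them, so strike 1, 5 from g, p, r, s, t, u.
That leaves g = 6. So t can't be 6.
r must be 7 (only option left). So s can't be 7.
u must be 3 (only option left). So t can't be 3.
So t = 4.

4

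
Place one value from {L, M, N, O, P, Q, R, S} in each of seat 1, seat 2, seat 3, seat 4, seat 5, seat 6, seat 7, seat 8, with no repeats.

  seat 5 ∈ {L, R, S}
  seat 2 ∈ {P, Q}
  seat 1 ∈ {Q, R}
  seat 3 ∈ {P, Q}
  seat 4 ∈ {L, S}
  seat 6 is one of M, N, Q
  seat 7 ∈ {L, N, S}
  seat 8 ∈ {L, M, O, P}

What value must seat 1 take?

R

The 8 variables draw from only 8 values {L, M, N, O, P, Q, R, S}, so each is used; only seat 8 can be O, hence seat 8 = O.
Among the 7 still-open variables, M fits only seat 6 (and all 7 values in {L, M, N, P, Q, R, S} must be used), so seat 6 = M.
The 6 still-open variables draw from only 6 values {L, N, P, Q, R, S}, so each is used; only seat 7 can be N, hence seat 7 = N.
The 2 variables seat 2 and seat 3 are confined to {P, Q}, which locks those values in; drop them from seat 1.
So seat 1 = R.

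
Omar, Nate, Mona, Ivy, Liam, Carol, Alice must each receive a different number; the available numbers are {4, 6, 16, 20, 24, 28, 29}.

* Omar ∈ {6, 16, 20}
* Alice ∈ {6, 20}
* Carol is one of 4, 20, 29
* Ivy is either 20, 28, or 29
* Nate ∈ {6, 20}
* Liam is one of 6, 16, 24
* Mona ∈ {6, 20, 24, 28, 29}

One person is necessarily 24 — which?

The 7 variables together cover exactly {4, 6, 16, 20, 24, 28, 29} — 7 values for 7 variables — and 4 appears only in Carol's list, so Carol = 4.
Nate and Alice between them cover only {6, 20} — a naked pair. Remove those values from Omar, Mona, Ivy, Liam.
Omar must be 16 (only option left). Strike 16 from Liam.
So 24 goes to Liam.

Liam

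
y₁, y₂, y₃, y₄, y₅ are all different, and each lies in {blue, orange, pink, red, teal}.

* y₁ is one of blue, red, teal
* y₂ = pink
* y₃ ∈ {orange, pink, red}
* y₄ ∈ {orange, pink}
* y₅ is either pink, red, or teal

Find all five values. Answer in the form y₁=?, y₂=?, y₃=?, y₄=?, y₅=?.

y₂'s domain is down to {pink}, so y₂ = pink. Remove pink from y₃, y₄, y₅.
y₄ must be orange (only option left). Remove orange from y₃.
That leaves y₃ = red. Remove red from y₁, y₅.
That leaves y₅ = teal. So y₁ can't be teal.
That leaves y₁ = blue.

y₁=blue, y₂=pink, y₃=red, y₄=orange, y₅=teal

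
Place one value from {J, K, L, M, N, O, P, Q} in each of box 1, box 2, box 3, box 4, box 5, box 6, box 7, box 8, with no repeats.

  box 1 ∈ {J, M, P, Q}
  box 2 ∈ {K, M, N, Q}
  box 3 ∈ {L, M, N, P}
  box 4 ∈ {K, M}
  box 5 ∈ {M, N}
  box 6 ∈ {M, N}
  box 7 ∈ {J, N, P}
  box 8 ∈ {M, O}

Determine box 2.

The 8 variables together cover exactly {J, K, L, M, N, O, P, Q} — 8 values for 8 variables — and L appears only in box 3's list, so box 3 = L.
Among the 7 still-open variables, O fits only box 8 (and all 7 values in {J, K, M, N, O, P, Q} must be used), so box 8 = O.
box 5 and box 6 share exactly the 2 values {M, N}; by pigeonhole those values go to them, so strike M, N from box 1, box 2, box 4, box 7.
box 4 has just one choice, so box 4 = K. Remove K from box 2.
So box 2 = Q.

Q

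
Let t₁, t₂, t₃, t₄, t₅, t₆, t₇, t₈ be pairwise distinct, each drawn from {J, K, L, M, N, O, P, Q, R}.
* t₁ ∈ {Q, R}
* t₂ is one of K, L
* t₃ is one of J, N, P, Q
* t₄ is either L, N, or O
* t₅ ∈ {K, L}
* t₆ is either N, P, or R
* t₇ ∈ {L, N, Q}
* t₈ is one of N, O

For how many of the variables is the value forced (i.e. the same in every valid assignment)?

4

The 8 variables draw from only 8 values {J, K, L, N, O, P, Q, R}, so each is used; only t₃ can be J, hence t₃ = J.
The 7 still-open variables draw from only 7 values {K, L, N, O, P, Q, R}, so each is used; only t₆ can be P, hence t₆ = P.
Among the 6 still-open variables, R fits only t₁ (and all 6 values in {K, L, N, O, Q, R} must be used), so t₁ = R.
The 5 still-open variables together cover exactly {K, L, N, O, Q} — 5 values for 5 variables — and Q appears only in t₇'s list, so t₇ = Q.
The 2 variables t₂ and t₅ are confined to {K, L}, which locks those values in; drop them from t₄.
Determined: t₁=R, t₃=J, t₆=P, t₇=Q. The other variables each still have more than one consistent value. That makes 4.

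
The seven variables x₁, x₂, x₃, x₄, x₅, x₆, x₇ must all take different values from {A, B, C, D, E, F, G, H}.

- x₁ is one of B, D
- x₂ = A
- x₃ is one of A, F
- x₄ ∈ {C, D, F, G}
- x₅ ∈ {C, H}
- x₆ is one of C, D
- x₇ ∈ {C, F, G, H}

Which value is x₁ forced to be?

x₂ has just one choice, so x₂ = A. Remove A from x₃.
x₃ must be F (only option left). Remove F from x₄, x₇.
Among the 5 still-open variables, B fits only x₁ (and all 5 values in {B, C, D, G, H} must be used), so x₁ = B.

B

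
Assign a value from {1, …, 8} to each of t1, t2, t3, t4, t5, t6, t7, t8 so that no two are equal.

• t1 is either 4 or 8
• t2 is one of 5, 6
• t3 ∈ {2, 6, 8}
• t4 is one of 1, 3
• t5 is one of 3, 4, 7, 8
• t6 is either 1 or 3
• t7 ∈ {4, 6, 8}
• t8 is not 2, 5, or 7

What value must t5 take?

7

Among the 8 variables, 2 fits only t3 (and all 8 values in {1, 2, 3, 4, 5, 6, 7, 8} must be used), so t3 = 2.
The 7 still-open variables draw from only 7 values {1, 3, 4, 5, 6, 7, 8}, so each is used; only t2 can be 5, hence t2 = 5.
The 6 still-open variables draw from only 6 values {1, 3, 4, 6, 7, 8}, so each is used; only t5 can be 7, hence t5 = 7.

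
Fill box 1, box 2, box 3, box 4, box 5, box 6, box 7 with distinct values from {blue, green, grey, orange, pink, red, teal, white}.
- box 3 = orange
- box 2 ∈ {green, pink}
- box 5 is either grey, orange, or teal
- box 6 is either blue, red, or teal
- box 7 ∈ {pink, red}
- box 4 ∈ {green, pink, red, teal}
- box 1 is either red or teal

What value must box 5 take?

box 3 has just one choice, so box 3 = orange. Eliminate orange elsewhere: box 5.
The 6 still-open variables together cover exactly {blue, green, grey, pink, red, teal} — 6 values for 6 variables — and blue appears only in box 6's list, so box 6 = blue.
The 5 still-open variables draw from only 5 values {green, grey, pink, red, teal}, so each is used; only box 5 can be grey, hence box 5 = grey.

grey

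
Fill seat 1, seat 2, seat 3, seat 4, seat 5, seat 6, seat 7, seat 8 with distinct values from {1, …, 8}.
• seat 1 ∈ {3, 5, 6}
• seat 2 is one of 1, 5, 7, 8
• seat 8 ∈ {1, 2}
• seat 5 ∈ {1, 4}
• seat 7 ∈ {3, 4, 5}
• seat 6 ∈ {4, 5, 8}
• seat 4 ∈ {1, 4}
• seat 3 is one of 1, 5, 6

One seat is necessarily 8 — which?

The 8 variables draw from only 8 values {1, 2, 3, 4, 5, 6, 7, 8}, so each is used; only seat 8 can be 2, hence seat 8 = 2.
The 7 still-open variables together cover exactly {1, 3, 4, 5, 6, 7, 8} — 7 values for 7 variables — and 7 appears only in seat 2's list, so seat 2 = 7.
The 6 still-open variables together cover exactly {1, 3, 4, 5, 6, 8} — 6 values for 6 variables — and 8 appears only in seat 6's list, so seat 6 = 8.

seat 6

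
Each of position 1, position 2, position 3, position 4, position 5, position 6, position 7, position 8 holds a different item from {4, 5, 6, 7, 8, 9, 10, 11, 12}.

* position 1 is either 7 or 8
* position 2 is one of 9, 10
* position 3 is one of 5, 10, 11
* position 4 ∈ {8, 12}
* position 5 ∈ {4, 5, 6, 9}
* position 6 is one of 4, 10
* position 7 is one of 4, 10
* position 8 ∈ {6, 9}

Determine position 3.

position 6 and position 7 share exactly the 2 values {4, 10}; by pigeonhole those values go to them, so strike 4, 10 from position 2, position 3, position 5.
position 2 must be 9 (only option left). So position 5, position 8 can't be 9.
position 8 has just one choice, so position 8 = 6. So position 5 can't be 6.
position 5's domain is down to {5}, so position 5 = 5. Strike 5 from position 3.
So position 3 = 11.

11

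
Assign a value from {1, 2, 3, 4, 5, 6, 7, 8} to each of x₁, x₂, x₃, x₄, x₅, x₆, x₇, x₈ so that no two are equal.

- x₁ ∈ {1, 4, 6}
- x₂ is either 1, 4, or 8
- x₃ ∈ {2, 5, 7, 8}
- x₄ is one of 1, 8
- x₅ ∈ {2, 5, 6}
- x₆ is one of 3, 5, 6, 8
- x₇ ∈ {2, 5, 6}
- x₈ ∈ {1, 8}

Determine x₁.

6

Among the 8 variables, 3 fits only x₆ (and all 8 values in {1, 2, 3, 4, 5, 6, 7, 8} must be used), so x₆ = 3.
The 7 still-open variables draw from only 7 values {1, 2, 4, 5, 6, 7, 8}, so each is used; only x₃ can be 7, hence x₃ = 7.
x₄ and x₈ share exactly the 2 values {1, 8}; by pigeonhole those values go to them, so strike 1, 8 from x₁, x₂.
x₂'s domain is down to {4}, so x₂ = 4. Eliminate 4 elsewhere: x₁.
So x₁ = 6.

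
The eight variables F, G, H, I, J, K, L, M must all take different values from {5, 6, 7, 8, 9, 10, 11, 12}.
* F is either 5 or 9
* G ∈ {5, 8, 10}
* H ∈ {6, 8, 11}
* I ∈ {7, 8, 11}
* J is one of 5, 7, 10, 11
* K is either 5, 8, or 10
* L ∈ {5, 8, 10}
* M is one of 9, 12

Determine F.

9

The 8 variables draw from only 8 values {5, 6, 7, 8, 9, 10, 11, 12}, so each is used; only H can be 6, hence H = 6.
The 7 still-open variables draw from only 7 values {5, 7, 8, 9, 10, 11, 12}, so each is used; only M can be 12, hence M = 12.
Among the 6 still-open variables, 9 fits only F (and all 6 values in {5, 7, 8, 9, 10, 11} must be used), so F = 9.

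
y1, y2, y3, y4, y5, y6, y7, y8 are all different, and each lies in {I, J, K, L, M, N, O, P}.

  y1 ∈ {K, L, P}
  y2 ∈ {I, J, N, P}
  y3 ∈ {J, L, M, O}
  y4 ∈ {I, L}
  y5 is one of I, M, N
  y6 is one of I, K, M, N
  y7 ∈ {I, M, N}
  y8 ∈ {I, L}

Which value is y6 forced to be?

Among the 8 variables, O fits only y3 (and all 8 values in {I, J, K, L, M, N, O, P} must be used), so y3 = O.
Among the 7 still-open variables, J fits only y2 (and all 7 values in {I, J, K, L, M, N, P} must be used), so y2 = J.
Among the 6 still-open variables, P fits only y1 (and all 6 values in {I, K, L, M, N, P} must be used), so y1 = P.
The 5 still-open variables together cover exactly {I, K, L, M, N} — 5 values for 5 variables — and K appears only in y6's list, so y6 = K.

K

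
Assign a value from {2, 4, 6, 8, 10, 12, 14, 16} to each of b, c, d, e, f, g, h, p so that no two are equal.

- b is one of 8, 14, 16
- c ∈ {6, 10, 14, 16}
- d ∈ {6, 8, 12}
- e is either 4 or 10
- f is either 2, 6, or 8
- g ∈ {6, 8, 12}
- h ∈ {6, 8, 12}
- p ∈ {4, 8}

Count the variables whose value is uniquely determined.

3

The 8 variables together cover exactly {2, 4, 6, 8, 10, 12, 14, 16} — 8 values for 8 variables — and 2 appears only in f's list, so f = 2.
d, g, h share exactly the 3 values {6, 8, 12}; by pigeonhole those values go to them, so strike 6, 8, 12 from b, c, p.
p must be 4 (only option left). Eliminate 4 elsewhere: e.
e must be 10 (only option left). Eliminate 10 elsewhere: c.
Determined: e=10, f=2, p=4. The other variables each still have more than one consistent value. That makes 3.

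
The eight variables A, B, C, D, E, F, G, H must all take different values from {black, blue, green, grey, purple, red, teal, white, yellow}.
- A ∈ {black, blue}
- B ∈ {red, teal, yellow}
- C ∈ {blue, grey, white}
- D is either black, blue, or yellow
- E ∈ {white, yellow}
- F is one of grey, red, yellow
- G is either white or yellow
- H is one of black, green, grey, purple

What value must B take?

teal

E and G between them cover only {white, yellow} — a naked pair. Remove those values from B, C, D, F.
A and D between them cover only {black, blue} — a naked pair. Remove those values from C, H.
C has just one choice, so C = grey. Eliminate grey elsewhere: F, H.
That leaves F = red. Strike red from B.
So B = teal.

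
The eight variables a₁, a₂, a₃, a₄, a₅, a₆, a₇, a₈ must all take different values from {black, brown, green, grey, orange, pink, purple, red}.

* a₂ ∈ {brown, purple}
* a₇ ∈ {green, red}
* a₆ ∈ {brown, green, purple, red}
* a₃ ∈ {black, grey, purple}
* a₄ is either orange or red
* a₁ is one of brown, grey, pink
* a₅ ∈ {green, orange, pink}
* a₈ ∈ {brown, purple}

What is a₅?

The 8 variables together cover exactly {black, brown, green, grey, orange, pink, purple, red} — 8 values for 8 variables — and black appears only in a₃'s list, so a₃ = black.
The 7 still-open variables together cover exactly {brown, green, grey, orange, pink, purple, red} — 7 values for 7 variables — and grey appears only in a₁'s list, so a₁ = grey.
The 6 still-open variables together cover exactly {brown, green, orange, pink, purple, red} — 6 values for 6 variables — and pink appears only in a₅'s list, so a₅ = pink.

pink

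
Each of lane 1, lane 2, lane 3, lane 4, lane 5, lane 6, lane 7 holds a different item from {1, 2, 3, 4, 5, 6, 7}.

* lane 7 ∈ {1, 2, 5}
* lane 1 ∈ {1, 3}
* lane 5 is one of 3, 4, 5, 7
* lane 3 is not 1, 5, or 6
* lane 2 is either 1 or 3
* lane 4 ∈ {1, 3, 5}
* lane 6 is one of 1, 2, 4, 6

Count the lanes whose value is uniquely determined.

3

Among the 7 variables, 6 fits only lane 6 (and all 7 values in {1, 2, 3, 4, 5, 6, 7} must be used), so lane 6 = 6.
The 2 variables lane 1 and lane 2 are confined to {1, 3}, which locks those values in; drop them from lane 3, lane 4, lane 5, lane 7.
lane 4 has just one choice, so lane 4 = 5. Eliminate 5 elsewhere: lane 5, lane 7.
lane 7 must be 2 (only option left). Eliminate 2 elsewhere: lane 3.
Determined: lane 4=5, lane 6=6, lane 7=2. The other lanes each still have more than one consistent value. That makes 3.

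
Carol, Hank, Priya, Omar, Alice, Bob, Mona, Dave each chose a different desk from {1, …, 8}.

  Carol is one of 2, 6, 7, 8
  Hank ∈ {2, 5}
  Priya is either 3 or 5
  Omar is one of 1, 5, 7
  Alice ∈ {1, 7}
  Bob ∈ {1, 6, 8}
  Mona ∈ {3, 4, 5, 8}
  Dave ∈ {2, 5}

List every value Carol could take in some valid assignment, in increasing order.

6, 8

Among the 8 variables, 4 fits only Mona (and all 8 values in {1, 2, 3, 4, 5, 6, 7, 8} must be used), so Mona = 4.
The 7 still-open variables draw from only 7 values {1, 2, 3, 5, 6, 7, 8}, so each is used; only Priya can be 3, hence Priya = 3.
Hank and Dave between them cover only {2, 5} — a naked pair. Remove those values from Carol, Omar.
Omar and Alice share exactly the 2 values {1, 7}; by pigeonhole those values go to them, so strike 1, 7 from Carol, Bob.
No further eliminations apply; Carol can still be any of 6, 8.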